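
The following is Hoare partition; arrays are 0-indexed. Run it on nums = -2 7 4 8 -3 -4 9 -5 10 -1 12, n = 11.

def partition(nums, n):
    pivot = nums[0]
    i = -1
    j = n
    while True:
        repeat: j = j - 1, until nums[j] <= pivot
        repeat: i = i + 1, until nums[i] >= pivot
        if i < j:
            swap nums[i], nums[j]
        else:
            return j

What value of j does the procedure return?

2

pivot = nums[0] = -2; i = -1, j = 11
j→7 (nums[7]=-5≤-2), i→0 (nums[0]=-2≥-2); i<j, swap → -5 7 4 8 -3 -4 9 -2 10 -1 12
j→5 (nums[5]=-4≤-2), i→1 (nums[1]=7≥-2); i<j, swap → -5 -4 4 8 -3 7 9 -2 10 -1 12
j→4 (nums[4]=-3≤-2), i→2 (nums[2]=4≥-2); i<j, swap → -5 -4 -3 8 4 7 9 -2 10 -1 12
j→2, i→3; i≥j, return j=2. nums = -5 -4 -3 8 4 7 9 -2 10 -1 12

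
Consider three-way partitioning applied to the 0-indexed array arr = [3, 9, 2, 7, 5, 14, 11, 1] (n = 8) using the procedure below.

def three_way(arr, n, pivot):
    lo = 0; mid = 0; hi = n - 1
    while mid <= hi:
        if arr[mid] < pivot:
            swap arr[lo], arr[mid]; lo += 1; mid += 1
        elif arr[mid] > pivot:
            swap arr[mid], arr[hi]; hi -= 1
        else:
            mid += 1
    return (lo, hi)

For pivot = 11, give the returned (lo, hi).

pivot = 11; lo=0, mid=0, hi=7
arr[mid]=3<11: swap arr[0],arr[0]; lo=1,mid=1 → [3, 9, 2, 7, 5, 14, 11, 1]
arr[mid]=9<11: swap arr[1],arr[1]; lo=2,mid=2 → [3, 9, 2, 7, 5, 14, 11, 1]
arr[mid]=2<11: swap arr[2],arr[2]; lo=3,mid=3 → [3, 9, 2, 7, 5, 14, 11, 1]
arr[mid]=7<11: swap arr[3],arr[3]; lo=4,mid=4 → [3, 9, 2, 7, 5, 14, 11, 1]
arr[mid]=5<11: swap arr[4],arr[4]; lo=5,mid=5 → [3, 9, 2, 7, 5, 14, 11, 1]
arr[mid]=14>11: swap arr[5],arr[7]; hi=6 → [3, 9, 2, 7, 5, 1, 11, 14]
arr[mid]=1<11: swap arr[5],arr[5]; lo=6,mid=6 → [3, 9, 2, 7, 5, 1, 11, 14]
arr[mid]=11=11: mid=7
end: lo=6, hi=6; arr = [3, 9, 2, 7, 5, 1, 11, 14]

(6, 6)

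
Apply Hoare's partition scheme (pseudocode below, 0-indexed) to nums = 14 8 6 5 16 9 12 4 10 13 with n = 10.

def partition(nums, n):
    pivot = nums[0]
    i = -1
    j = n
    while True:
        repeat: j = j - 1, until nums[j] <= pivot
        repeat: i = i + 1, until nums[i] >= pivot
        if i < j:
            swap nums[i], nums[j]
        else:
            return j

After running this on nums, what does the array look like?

13 8 6 5 10 9 12 4 16 14

pivot = nums[0] = 14; i = -1, j = 10
j→9 (nums[9]=13≤14), i→0 (nums[0]=14≥14); i<j, swap → 13 8 6 5 16 9 12 4 10 14
j→8 (nums[8]=10≤14), i→4 (nums[4]=16≥14); i<j, swap → 13 8 6 5 10 9 12 4 16 14
j→7, i→8; i≥j, return j=7. nums = 13 8 6 5 10 9 12 4 16 14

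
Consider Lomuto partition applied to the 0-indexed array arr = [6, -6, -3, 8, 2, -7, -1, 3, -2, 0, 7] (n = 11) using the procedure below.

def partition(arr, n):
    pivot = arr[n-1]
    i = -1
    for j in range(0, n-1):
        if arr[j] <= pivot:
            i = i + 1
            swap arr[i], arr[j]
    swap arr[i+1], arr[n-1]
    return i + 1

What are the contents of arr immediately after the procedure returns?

pivot = arr[10] = 7; i = -1
j=0: arr[0]=6 ≤ 7 → i=0, swap arr[0],arr[0] (no change) → [6, -6, -3, 8, 2, -7, -1, 3, -2, 0, 7]
j=1: arr[1]=-6 ≤ 7 → i=1, swap arr[1],arr[1] (no change) → [6, -6, -3, 8, 2, -7, -1, 3, -2, 0, 7]
j=2: arr[2]=-3 ≤ 7 → i=2, swap arr[2],arr[2] (no change) → [6, -6, -3, 8, 2, -7, -1, 3, -2, 0, 7]
j=3: arr[3]=8 > 7 → no swap
j=4: arr[4]=2 ≤ 7 → i=3, swap arr[3],arr[4] → [6, -6, -3, 2, 8, -7, -1, 3, -2, 0, 7]
j=5: arr[5]=-7 ≤ 7 → i=4, swap arr[4],arr[5] → [6, -6, -3, 2, -7, 8, -1, 3, -2, 0, 7]
j=6: arr[6]=-1 ≤ 7 → i=5, swap arr[5],arr[6] → [6, -6, -3, 2, -7, -1, 8, 3, -2, 0, 7]
j=7: arr[7]=3 ≤ 7 → i=6, swap arr[6],arr[7] → [6, -6, -3, 2, -7, -1, 3, 8, -2, 0, 7]
j=8: arr[8]=-2 ≤ 7 → i=7, swap arr[7],arr[8] → [6, -6, -3, 2, -7, -1, 3, -2, 8, 0, 7]
j=9: arr[9]=0 ≤ 7 → i=8, swap arr[8],arr[9] → [6, -6, -3, 2, -7, -1, 3, -2, 0, 8, 7]
final swap arr[9],arr[10] → [6, -6, -3, 2, -7, -1, 3, -2, 0, 7, 8]; return 9

[6, -6, -3, 2, -7, -1, 3, -2, 0, 7, 8]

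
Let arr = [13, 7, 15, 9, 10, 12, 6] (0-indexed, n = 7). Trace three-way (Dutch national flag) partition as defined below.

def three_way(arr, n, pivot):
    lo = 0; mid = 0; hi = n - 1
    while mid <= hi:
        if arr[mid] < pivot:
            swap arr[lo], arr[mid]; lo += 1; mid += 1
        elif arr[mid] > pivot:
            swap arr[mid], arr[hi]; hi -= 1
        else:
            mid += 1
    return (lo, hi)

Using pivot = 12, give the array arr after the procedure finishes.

[6, 7, 9, 10, 12, 15, 13]

lo=0 mid=0 hi=6
13>12: swap(0,6), hi=5 ⇒ [6, 7, 15, 9, 10, 12, 13]
6<12: swap(0,0), lo=1 mid=1 ⇒ [6, 7, 15, 9, 10, 12, 13]
7<12: swap(1,1), lo=2 mid=2 ⇒ [6, 7, 15, 9, 10, 12, 13]
15>12: swap(2,5), hi=4 ⇒ [6, 7, 12, 9, 10, 15, 13]
12=12: mid=3
9<12: swap(2,3), lo=3 mid=4 ⇒ [6, 7, 9, 12, 10, 15, 13]
10<12: swap(3,4), lo=4 mid=5 ⇒ [6, 7, 9, 10, 12, 15, 13]
done. lo=4 hi=4; arr=[6, 7, 9, 10, 12, 15, 13]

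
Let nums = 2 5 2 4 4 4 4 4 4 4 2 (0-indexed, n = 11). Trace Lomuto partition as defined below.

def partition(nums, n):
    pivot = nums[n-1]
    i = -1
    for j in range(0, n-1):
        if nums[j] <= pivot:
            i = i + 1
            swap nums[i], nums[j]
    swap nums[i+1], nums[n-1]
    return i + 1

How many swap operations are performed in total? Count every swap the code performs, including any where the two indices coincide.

pivot=2, i=-1
j=0: 2≤2, i=0, swap(0,0) ⇒ 2 5 2 4 4 4 4 4 4 4 2
j=1: 5>2, skip
j=2: 2≤2, i=1, swap(1,2) ⇒ 2 2 5 4 4 4 4 4 4 4 2
j=3: 4>2, skip
j=4: 4>2, skip
j=5: 4>2, skip
j=6: 4>2, skip
j=7: 4>2, skip
j=8: 4>2, skip
j=9: 4>2, skip
swap(2,10) ⇒ 2 2 2 4 4 4 4 4 4 4 5; return 2

3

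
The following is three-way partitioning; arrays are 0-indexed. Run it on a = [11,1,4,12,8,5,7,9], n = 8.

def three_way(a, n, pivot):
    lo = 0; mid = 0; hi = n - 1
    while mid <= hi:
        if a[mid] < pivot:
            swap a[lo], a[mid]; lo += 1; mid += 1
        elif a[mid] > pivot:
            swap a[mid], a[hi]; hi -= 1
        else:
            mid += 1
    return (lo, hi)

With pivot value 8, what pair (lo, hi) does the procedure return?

pivot = 8; lo=0, mid=0, hi=7
a[mid]=11>8: swap a[0],a[7]; hi=6 → [9,1,4,12,8,5,7,11]
a[mid]=9>8: swap a[0],a[6]; hi=5 → [7,1,4,12,8,5,9,11]
a[mid]=7<8: swap a[0],a[0]; lo=1,mid=1 → [7,1,4,12,8,5,9,11]
a[mid]=1<8: swap a[1],a[1]; lo=2,mid=2 → [7,1,4,12,8,5,9,11]
a[mid]=4<8: swap a[2],a[2]; lo=3,mid=3 → [7,1,4,12,8,5,9,11]
a[mid]=12>8: swap a[3],a[5]; hi=4 → [7,1,4,5,8,12,9,11]
a[mid]=5<8: swap a[3],a[3]; lo=4,mid=4 → [7,1,4,5,8,12,9,11]
a[mid]=8=8: mid=5
end: lo=4, hi=4; a = [7,1,4,5,8,12,9,11]

(4, 4)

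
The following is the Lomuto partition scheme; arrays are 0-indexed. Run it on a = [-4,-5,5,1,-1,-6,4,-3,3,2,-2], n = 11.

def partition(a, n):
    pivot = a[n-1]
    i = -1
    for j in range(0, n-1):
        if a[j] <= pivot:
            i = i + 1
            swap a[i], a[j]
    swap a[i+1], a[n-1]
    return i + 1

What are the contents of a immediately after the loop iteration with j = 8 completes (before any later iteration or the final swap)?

pivot = a[10] = -2; i = -1
j=0: a[0]=-4 ≤ -2 → i=0, swap a[0],a[0] (no change) → [-4,-5,5,1,-1,-6,4,-3,3,2,-2]
j=1: a[1]=-5 ≤ -2 → i=1, swap a[1],a[1] (no change) → [-4,-5,5,1,-1,-6,4,-3,3,2,-2]
j=2: a[2]=5 > -2 → no swap
j=3: a[3]=1 > -2 → no swap
j=4: a[4]=-1 > -2 → no swap
j=5: a[5]=-6 ≤ -2 → i=2, swap a[2],a[5] → [-4,-5,-6,1,-1,5,4,-3,3,2,-2]
j=6: a[6]=4 > -2 → no swap
j=7: a[7]=-3 ≤ -2 → i=3, swap a[3],a[7] → [-4,-5,-6,-3,-1,5,4,1,3,2,-2]
j=8: a[8]=3 > -2 → no swap
(after j=8) a = [-4,-5,-6,-3,-1,5,4,1,3,2,-2]

[-4,-5,-6,-3,-1,5,4,1,3,2,-2]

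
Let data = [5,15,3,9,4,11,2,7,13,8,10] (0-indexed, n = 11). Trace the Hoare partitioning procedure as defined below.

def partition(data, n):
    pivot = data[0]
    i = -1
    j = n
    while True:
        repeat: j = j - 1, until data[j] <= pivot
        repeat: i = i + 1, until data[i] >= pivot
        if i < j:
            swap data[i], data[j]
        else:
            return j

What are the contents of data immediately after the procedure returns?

pivot = data[0] = 5; i = -1, j = 11
j→6 (data[6]=2≤5), i→0 (data[0]=5≥5); i<j, swap → [2,15,3,9,4,11,5,7,13,8,10]
j→4 (data[4]=4≤5), i→1 (data[1]=15≥5); i<j, swap → [2,4,3,9,15,11,5,7,13,8,10]
j→2, i→3; i≥j, return j=2. data = [2,4,3,9,15,11,5,7,13,8,10]

[2,4,3,9,15,11,5,7,13,8,10]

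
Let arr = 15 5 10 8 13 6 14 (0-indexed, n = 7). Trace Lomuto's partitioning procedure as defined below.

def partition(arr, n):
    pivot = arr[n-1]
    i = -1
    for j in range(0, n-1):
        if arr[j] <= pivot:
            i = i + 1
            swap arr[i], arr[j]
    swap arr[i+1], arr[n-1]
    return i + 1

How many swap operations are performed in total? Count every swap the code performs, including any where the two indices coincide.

6

pivot = arr[6] = 14; i = -1
j=0: arr[0]=15 > 14 → no swap
j=1: arr[1]=5 ≤ 14 → i=0, swap arr[0],arr[1] → 5 15 10 8 13 6 14
j=2: arr[2]=10 ≤ 14 → i=1, swap arr[1],arr[2] → 5 10 15 8 13 6 14
j=3: arr[3]=8 ≤ 14 → i=2, swap arr[2],arr[3] → 5 10 8 15 13 6 14
j=4: arr[4]=13 ≤ 14 → i=3, swap arr[3],arr[4] → 5 10 8 13 15 6 14
j=5: arr[5]=6 ≤ 14 → i=4, swap arr[4],arr[5] → 5 10 8 13 6 15 14
final swap arr[5],arr[6] → 5 10 8 13 6 14 15; return 5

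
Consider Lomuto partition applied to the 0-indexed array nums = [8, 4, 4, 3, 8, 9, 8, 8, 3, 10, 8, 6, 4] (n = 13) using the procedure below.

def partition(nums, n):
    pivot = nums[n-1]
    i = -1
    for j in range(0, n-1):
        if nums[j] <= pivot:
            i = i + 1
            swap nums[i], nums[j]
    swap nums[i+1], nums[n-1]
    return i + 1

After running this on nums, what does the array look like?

[4, 4, 3, 3, 4, 9, 8, 8, 8, 10, 8, 6, 8]

pivot=4, i=-1
j=0: 8>4, skip
j=1: 4≤4, i=0, swap(0,1) ⇒ [4, 8, 4, 3, 8, 9, 8, 8, 3, 10, 8, 6, 4]
j=2: 4≤4, i=1, swap(1,2) ⇒ [4, 4, 8, 3, 8, 9, 8, 8, 3, 10, 8, 6, 4]
j=3: 3≤4, i=2, swap(2,3) ⇒ [4, 4, 3, 8, 8, 9, 8, 8, 3, 10, 8, 6, 4]
j=4: 8>4, skip
j=5: 9>4, skip
j=6: 8>4, skip
j=7: 8>4, skip
j=8: 3≤4, i=3, swap(3,8) ⇒ [4, 4, 3, 3, 8, 9, 8, 8, 8, 10, 8, 6, 4]
j=9: 10>4, skip
j=10: 8>4, skip
j=11: 6>4, skip
swap(4,12) ⇒ [4, 4, 3, 3, 4, 9, 8, 8, 8, 10, 8, 6, 8]; return 4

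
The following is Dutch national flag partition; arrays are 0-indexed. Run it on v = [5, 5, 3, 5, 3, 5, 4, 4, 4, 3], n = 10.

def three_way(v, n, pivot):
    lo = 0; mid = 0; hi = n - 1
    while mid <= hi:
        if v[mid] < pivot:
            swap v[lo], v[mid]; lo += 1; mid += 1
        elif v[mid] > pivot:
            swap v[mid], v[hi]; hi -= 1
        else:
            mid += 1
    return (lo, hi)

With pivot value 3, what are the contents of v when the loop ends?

pivot = 3; lo=0, mid=0, hi=9
v[mid]=5>3: swap v[0],v[9]; hi=8 → [3, 5, 3, 5, 3, 5, 4, 4, 4, 5]
v[mid]=3=3: mid=1
v[mid]=5>3: swap v[1],v[8]; hi=7 → [3, 4, 3, 5, 3, 5, 4, 4, 5, 5]
v[mid]=4>3: swap v[1],v[7]; hi=6 → [3, 4, 3, 5, 3, 5, 4, 4, 5, 5]
v[mid]=4>3: swap v[1],v[6]; hi=5 → [3, 4, 3, 5, 3, 5, 4, 4, 5, 5]
v[mid]=4>3: swap v[1],v[5]; hi=4 → [3, 5, 3, 5, 3, 4, 4, 4, 5, 5]
v[mid]=5>3: swap v[1],v[4]; hi=3 → [3, 3, 3, 5, 5, 4, 4, 4, 5, 5]
v[mid]=3=3: mid=2
v[mid]=3=3: mid=3
v[mid]=5>3: swap v[3],v[3]; hi=2 → [3, 3, 3, 5, 5, 4, 4, 4, 5, 5]
end: lo=0, hi=2; v = [3, 3, 3, 5, 5, 4, 4, 4, 5, 5]

[3, 3, 3, 5, 5, 4, 4, 4, 5, 5]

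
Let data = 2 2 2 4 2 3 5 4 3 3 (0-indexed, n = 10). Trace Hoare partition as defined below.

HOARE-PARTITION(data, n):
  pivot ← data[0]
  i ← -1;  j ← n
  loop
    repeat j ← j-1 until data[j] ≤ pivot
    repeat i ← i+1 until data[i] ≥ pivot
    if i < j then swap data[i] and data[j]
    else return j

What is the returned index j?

pivot=2
j stops at 4 (2), i stops at 0 (2); swap ⇒ 2 2 2 4 2 3 5 4 3 3
j stops at 2 (2), i stops at 1 (2); swap ⇒ 2 2 2 4 2 3 5 4 3 3
j stops at 1, i stops at 2; i≥j ⇒ return 1. data=2 2 2 4 2 3 5 4 3 3

1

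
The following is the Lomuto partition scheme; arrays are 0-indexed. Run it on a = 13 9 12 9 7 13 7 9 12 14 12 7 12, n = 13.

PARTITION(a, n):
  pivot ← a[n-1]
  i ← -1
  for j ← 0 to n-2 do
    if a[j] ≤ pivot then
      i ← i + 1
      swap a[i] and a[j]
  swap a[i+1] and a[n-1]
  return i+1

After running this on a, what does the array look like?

pivot = a[12] = 12; i = -1
j=0: a[0]=13 > 12 → no swap
j=1: a[1]=9 ≤ 12 → i=0, swap a[0],a[1] → 9 13 12 9 7 13 7 9 12 14 12 7 12
j=2: a[2]=12 ≤ 12 → i=1, swap a[1],a[2] → 9 12 13 9 7 13 7 9 12 14 12 7 12
j=3: a[3]=9 ≤ 12 → i=2, swap a[2],a[3] → 9 12 9 13 7 13 7 9 12 14 12 7 12
j=4: a[4]=7 ≤ 12 → i=3, swap a[3],a[4] → 9 12 9 7 13 13 7 9 12 14 12 7 12
j=5: a[5]=13 > 12 → no swap
j=6: a[6]=7 ≤ 12 → i=4, swap a[4],a[6] → 9 12 9 7 7 13 13 9 12 14 12 7 12
j=7: a[7]=9 ≤ 12 → i=5, swap a[5],a[7] → 9 12 9 7 7 9 13 13 12 14 12 7 12
j=8: a[8]=12 ≤ 12 → i=6, swap a[6],a[8] → 9 12 9 7 7 9 12 13 13 14 12 7 12
j=9: a[9]=14 > 12 → no swap
j=10: a[10]=12 ≤ 12 → i=7, swap a[7],a[10] → 9 12 9 7 7 9 12 12 13 14 13 7 12
j=11: a[11]=7 ≤ 12 → i=8, swap a[8],a[11] → 9 12 9 7 7 9 12 12 7 14 13 13 12
final swap a[9],a[12] → 9 12 9 7 7 9 12 12 7 12 13 13 14; return 9

9 12 9 7 7 9 12 12 7 12 13 13 14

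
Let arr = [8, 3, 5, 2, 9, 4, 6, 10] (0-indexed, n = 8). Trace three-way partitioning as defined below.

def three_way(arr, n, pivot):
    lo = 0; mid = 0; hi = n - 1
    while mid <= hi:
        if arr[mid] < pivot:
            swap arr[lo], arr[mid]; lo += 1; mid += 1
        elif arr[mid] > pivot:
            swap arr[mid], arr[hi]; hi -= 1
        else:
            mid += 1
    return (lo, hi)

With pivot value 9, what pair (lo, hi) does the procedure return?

(6, 6)

pivot = 9; lo=0, mid=0, hi=7
arr[mid]=8<9: swap arr[0],arr[0]; lo=1,mid=1 → [8, 3, 5, 2, 9, 4, 6, 10]
arr[mid]=3<9: swap arr[1],arr[1]; lo=2,mid=2 → [8, 3, 5, 2, 9, 4, 6, 10]
arr[mid]=5<9: swap arr[2],arr[2]; lo=3,mid=3 → [8, 3, 5, 2, 9, 4, 6, 10]
arr[mid]=2<9: swap arr[3],arr[3]; lo=4,mid=4 → [8, 3, 5, 2, 9, 4, 6, 10]
arr[mid]=9=9: mid=5
arr[mid]=4<9: swap arr[4],arr[5]; lo=5,mid=6 → [8, 3, 5, 2, 4, 9, 6, 10]
arr[mid]=6<9: swap arr[5],arr[6]; lo=6,mid=7 → [8, 3, 5, 2, 4, 6, 9, 10]
arr[mid]=10>9: swap arr[7],arr[7]; hi=6 → [8, 3, 5, 2, 4, 6, 9, 10]
end: lo=6, hi=6; arr = [8, 3, 5, 2, 4, 6, 9, 10]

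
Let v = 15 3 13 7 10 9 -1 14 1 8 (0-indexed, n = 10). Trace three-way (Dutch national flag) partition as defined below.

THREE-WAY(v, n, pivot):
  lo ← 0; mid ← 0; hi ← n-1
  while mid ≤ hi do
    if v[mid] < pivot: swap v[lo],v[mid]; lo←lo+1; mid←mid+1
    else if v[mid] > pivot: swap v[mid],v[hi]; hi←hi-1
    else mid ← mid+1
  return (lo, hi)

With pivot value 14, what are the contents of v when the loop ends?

8 3 13 7 10 9 -1 1 14 15

lo=0 mid=0 hi=9
15>14: swap(0,9), hi=8 ⇒ 8 3 13 7 10 9 -1 14 1 15
8<14: swap(0,0), lo=1 mid=1 ⇒ 8 3 13 7 10 9 -1 14 1 15
3<14: swap(1,1), lo=2 mid=2 ⇒ 8 3 13 7 10 9 -1 14 1 15
13<14: swap(2,2), lo=3 mid=3 ⇒ 8 3 13 7 10 9 -1 14 1 15
7<14: swap(3,3), lo=4 mid=4 ⇒ 8 3 13 7 10 9 -1 14 1 15
10<14: swap(4,4), lo=5 mid=5 ⇒ 8 3 13 7 10 9 -1 14 1 15
9<14: swap(5,5), lo=6 mid=6 ⇒ 8 3 13 7 10 9 -1 14 1 15
-1<14: swap(6,6), lo=7 mid=7 ⇒ 8 3 13 7 10 9 -1 14 1 15
14=14: mid=8
1<14: swap(7,8), lo=8 mid=9 ⇒ 8 3 13 7 10 9 -1 1 14 15
done. lo=8 hi=8; v=8 3 13 7 10 9 -1 1 14 15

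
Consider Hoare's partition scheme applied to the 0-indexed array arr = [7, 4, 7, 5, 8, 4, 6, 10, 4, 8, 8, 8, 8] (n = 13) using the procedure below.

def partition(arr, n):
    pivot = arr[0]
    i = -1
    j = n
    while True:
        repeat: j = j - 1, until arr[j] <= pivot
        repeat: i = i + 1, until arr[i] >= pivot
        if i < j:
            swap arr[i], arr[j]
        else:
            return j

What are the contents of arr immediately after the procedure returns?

pivot=7
j stops at 8 (4), i stops at 0 (7); swap ⇒ [4, 4, 7, 5, 8, 4, 6, 10, 7, 8, 8, 8, 8]
j stops at 6 (6), i stops at 2 (7); swap ⇒ [4, 4, 6, 5, 8, 4, 7, 10, 7, 8, 8, 8, 8]
j stops at 5 (4), i stops at 4 (8); swap ⇒ [4, 4, 6, 5, 4, 8, 7, 10, 7, 8, 8, 8, 8]
j stops at 4, i stops at 5; i≥j ⇒ return 4. arr=[4, 4, 6, 5, 4, 8, 7, 10, 7, 8, 8, 8, 8]

[4, 4, 6, 5, 4, 8, 7, 10, 7, 8, 8, 8, 8]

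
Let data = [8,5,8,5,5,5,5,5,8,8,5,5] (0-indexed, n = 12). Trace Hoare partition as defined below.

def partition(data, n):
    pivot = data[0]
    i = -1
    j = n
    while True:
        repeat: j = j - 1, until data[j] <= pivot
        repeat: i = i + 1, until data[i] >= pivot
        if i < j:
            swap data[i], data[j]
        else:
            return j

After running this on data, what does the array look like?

[5,5,5,5,5,5,5,5,8,8,8,8]

pivot=8
j stops at 11 (5), i stops at 0 (8); swap ⇒ [5,5,8,5,5,5,5,5,8,8,5,8]
j stops at 10 (5), i stops at 2 (8); swap ⇒ [5,5,5,5,5,5,5,5,8,8,8,8]
j stops at 9 (8), i stops at 8 (8); swap ⇒ [5,5,5,5,5,5,5,5,8,8,8,8]
j stops at 8, i stops at 9; i≥j ⇒ return 8. data=[5,5,5,5,5,5,5,5,8,8,8,8]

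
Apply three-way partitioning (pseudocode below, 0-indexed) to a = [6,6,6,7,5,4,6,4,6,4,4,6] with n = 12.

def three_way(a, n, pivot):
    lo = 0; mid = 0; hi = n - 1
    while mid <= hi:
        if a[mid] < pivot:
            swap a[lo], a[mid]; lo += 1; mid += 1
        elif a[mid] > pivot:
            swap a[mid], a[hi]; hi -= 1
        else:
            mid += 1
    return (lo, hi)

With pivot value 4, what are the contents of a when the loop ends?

[4,4,4,4,5,6,7,6,6,6,6,6]

pivot = 4; lo=0, mid=0, hi=11
a[mid]=6>4: swap a[0],a[11]; hi=10 → [6,6,6,7,5,4,6,4,6,4,4,6]
a[mid]=6>4: swap a[0],a[10]; hi=9 → [4,6,6,7,5,4,6,4,6,4,6,6]
a[mid]=4=4: mid=1
a[mid]=6>4: swap a[1],a[9]; hi=8 → [4,4,6,7,5,4,6,4,6,6,6,6]
a[mid]=4=4: mid=2
a[mid]=6>4: swap a[2],a[8]; hi=7 → [4,4,6,7,5,4,6,4,6,6,6,6]
a[mid]=6>4: swap a[2],a[7]; hi=6 → [4,4,4,7,5,4,6,6,6,6,6,6]
a[mid]=4=4: mid=3
a[mid]=7>4: swap a[3],a[6]; hi=5 → [4,4,4,6,5,4,7,6,6,6,6,6]
a[mid]=6>4: swap a[3],a[5]; hi=4 → [4,4,4,4,5,6,7,6,6,6,6,6]
a[mid]=4=4: mid=4
a[mid]=5>4: swap a[4],a[4]; hi=3 → [4,4,4,4,5,6,7,6,6,6,6,6]
end: lo=0, hi=3; a = [4,4,4,4,5,6,7,6,6,6,6,6]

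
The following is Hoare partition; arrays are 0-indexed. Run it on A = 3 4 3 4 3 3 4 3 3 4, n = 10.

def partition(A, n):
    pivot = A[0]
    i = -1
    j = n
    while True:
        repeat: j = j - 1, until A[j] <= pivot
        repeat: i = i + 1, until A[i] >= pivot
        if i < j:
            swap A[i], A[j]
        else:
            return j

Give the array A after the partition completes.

pivot = A[0] = 3; i = -1, j = 10
j→8 (A[8]=3≤3), i→0 (A[0]=3≥3); i<j, swap → 3 4 3 4 3 3 4 3 3 4
j→7 (A[7]=3≤3), i→1 (A[1]=4≥3); i<j, swap → 3 3 3 4 3 3 4 4 3 4
j→5 (A[5]=3≤3), i→2 (A[2]=3≥3); i<j, swap → 3 3 3 4 3 3 4 4 3 4
j→4 (A[4]=3≤3), i→3 (A[3]=4≥3); i<j, swap → 3 3 3 3 4 3 4 4 3 4
j→3, i→4; i≥j, return j=3. A = 3 3 3 3 4 3 4 4 3 4

3 3 3 3 4 3 4 4 3 4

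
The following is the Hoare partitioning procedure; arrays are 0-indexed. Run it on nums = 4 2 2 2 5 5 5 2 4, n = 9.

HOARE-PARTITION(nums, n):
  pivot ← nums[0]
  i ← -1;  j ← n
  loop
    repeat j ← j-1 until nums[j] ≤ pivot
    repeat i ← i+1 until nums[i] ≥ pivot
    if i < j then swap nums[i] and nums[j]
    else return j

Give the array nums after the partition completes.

4 2 2 2 2 5 5 5 4

pivot = nums[0] = 4; i = -1, j = 9
j→8 (nums[8]=4≤4), i→0 (nums[0]=4≥4); i<j, swap → 4 2 2 2 5 5 5 2 4
j→7 (nums[7]=2≤4), i→4 (nums[4]=5≥4); i<j, swap → 4 2 2 2 2 5 5 5 4
j→4, i→5; i≥j, return j=4. nums = 4 2 2 2 2 5 5 5 4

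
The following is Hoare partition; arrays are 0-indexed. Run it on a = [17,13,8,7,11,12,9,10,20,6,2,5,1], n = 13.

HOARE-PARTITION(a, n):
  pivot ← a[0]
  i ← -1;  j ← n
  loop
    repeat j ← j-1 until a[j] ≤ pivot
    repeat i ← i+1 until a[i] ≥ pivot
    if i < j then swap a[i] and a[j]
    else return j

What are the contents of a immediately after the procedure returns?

[1,13,8,7,11,12,9,10,5,6,2,20,17]

pivot = a[0] = 17; i = -1, j = 13
j→12 (a[12]=1≤17), i→0 (a[0]=17≥17); i<j, swap → [1,13,8,7,11,12,9,10,20,6,2,5,17]
j→11 (a[11]=5≤17), i→8 (a[8]=20≥17); i<j, swap → [1,13,8,7,11,12,9,10,5,6,2,20,17]
j→10, i→11; i≥j, return j=10. a = [1,13,8,7,11,12,9,10,5,6,2,20,17]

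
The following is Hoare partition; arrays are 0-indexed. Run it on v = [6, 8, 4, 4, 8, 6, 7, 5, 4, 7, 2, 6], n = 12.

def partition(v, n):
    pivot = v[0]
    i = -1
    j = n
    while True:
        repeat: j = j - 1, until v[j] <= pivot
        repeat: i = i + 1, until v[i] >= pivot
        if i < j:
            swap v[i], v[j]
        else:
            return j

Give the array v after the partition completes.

[6, 2, 4, 4, 4, 5, 7, 6, 8, 7, 8, 6]

pivot=6
j stops at 11 (6), i stops at 0 (6); swap ⇒ [6, 8, 4, 4, 8, 6, 7, 5, 4, 7, 2, 6]
j stops at 10 (2), i stops at 1 (8); swap ⇒ [6, 2, 4, 4, 8, 6, 7, 5, 4, 7, 8, 6]
j stops at 8 (4), i stops at 4 (8); swap ⇒ [6, 2, 4, 4, 4, 6, 7, 5, 8, 7, 8, 6]
j stops at 7 (5), i stops at 5 (6); swap ⇒ [6, 2, 4, 4, 4, 5, 7, 6, 8, 7, 8, 6]
j stops at 5, i stops at 6; i≥j ⇒ return 5. v=[6, 2, 4, 4, 4, 5, 7, 6, 8, 7, 8, 6]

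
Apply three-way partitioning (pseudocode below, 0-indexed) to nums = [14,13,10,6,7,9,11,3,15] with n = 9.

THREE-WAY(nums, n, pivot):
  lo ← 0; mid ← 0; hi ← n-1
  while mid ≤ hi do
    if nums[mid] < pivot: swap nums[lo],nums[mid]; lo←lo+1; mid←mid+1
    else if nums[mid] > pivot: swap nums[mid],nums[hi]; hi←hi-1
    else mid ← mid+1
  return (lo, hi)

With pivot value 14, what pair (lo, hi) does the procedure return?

lo=0 mid=0 hi=8
14=14: mid=1
13<14: swap(0,1), lo=1 mid=2 ⇒ [13,14,10,6,7,9,11,3,15]
10<14: swap(1,2), lo=2 mid=3 ⇒ [13,10,14,6,7,9,11,3,15]
6<14: swap(2,3), lo=3 mid=4 ⇒ [13,10,6,14,7,9,11,3,15]
7<14: swap(3,4), lo=4 mid=5 ⇒ [13,10,6,7,14,9,11,3,15]
9<14: swap(4,5), lo=5 mid=6 ⇒ [13,10,6,7,9,14,11,3,15]
11<14: swap(5,6), lo=6 mid=7 ⇒ [13,10,6,7,9,11,14,3,15]
3<14: swap(6,7), lo=7 mid=8 ⇒ [13,10,6,7,9,11,3,14,15]
15>14: swap(8,8), hi=7 ⇒ [13,10,6,7,9,11,3,14,15]
done. lo=7 hi=7; nums=[13,10,6,7,9,11,3,14,15]

(7, 7)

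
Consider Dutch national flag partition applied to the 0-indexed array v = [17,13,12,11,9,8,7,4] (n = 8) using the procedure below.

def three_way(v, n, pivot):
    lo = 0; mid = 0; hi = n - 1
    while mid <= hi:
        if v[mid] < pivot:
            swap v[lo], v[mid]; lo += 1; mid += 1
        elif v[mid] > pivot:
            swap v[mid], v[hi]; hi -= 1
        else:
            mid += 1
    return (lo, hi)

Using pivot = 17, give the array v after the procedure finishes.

[13,12,11,9,8,7,4,17]

pivot = 17; lo=0, mid=0, hi=7
v[mid]=17=17: mid=1
v[mid]=13<17: swap v[0],v[1]; lo=1,mid=2 → [13,17,12,11,9,8,7,4]
v[mid]=12<17: swap v[1],v[2]; lo=2,mid=3 → [13,12,17,11,9,8,7,4]
v[mid]=11<17: swap v[2],v[3]; lo=3,mid=4 → [13,12,11,17,9,8,7,4]
v[mid]=9<17: swap v[3],v[4]; lo=4,mid=5 → [13,12,11,9,17,8,7,4]
v[mid]=8<17: swap v[4],v[5]; lo=5,mid=6 → [13,12,11,9,8,17,7,4]
v[mid]=7<17: swap v[5],v[6]; lo=6,mid=7 → [13,12,11,9,8,7,17,4]
v[mid]=4<17: swap v[6],v[7]; lo=7,mid=8 → [13,12,11,9,8,7,4,17]
end: lo=7, hi=7; v = [13,12,11,9,8,7,4,17]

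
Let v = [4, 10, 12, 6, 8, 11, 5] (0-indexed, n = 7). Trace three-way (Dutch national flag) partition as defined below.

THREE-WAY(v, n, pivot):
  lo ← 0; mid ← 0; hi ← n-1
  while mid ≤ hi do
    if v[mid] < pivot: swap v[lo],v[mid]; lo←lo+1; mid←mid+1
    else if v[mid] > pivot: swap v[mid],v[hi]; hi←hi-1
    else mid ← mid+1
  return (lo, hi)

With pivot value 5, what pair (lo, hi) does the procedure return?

lo=0 mid=0 hi=6
4<5: swap(0,0), lo=1 mid=1 ⇒ [4, 10, 12, 6, 8, 11, 5]
10>5: swap(1,6), hi=5 ⇒ [4, 5, 12, 6, 8, 11, 10]
5=5: mid=2
12>5: swap(2,5), hi=4 ⇒ [4, 5, 11, 6, 8, 12, 10]
11>5: swap(2,4), hi=3 ⇒ [4, 5, 8, 6, 11, 12, 10]
8>5: swap(2,3), hi=2 ⇒ [4, 5, 6, 8, 11, 12, 10]
6>5: swap(2,2), hi=1 ⇒ [4, 5, 6, 8, 11, 12, 10]
done. lo=1 hi=1; v=[4, 5, 6, 8, 11, 12, 10]

(1, 1)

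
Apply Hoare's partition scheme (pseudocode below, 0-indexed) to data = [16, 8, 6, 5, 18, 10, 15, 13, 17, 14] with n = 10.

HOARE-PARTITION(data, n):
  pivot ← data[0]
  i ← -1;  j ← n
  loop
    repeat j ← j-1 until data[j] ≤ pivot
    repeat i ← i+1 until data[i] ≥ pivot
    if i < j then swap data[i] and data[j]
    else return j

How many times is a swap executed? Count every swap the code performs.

pivot = data[0] = 16; i = -1, j = 10
j→9 (data[9]=14≤16), i→0 (data[0]=16≥16); i<j, swap → [14, 8, 6, 5, 18, 10, 15, 13, 17, 16]
j→7 (data[7]=13≤16), i→4 (data[4]=18≥16); i<j, swap → [14, 8, 6, 5, 13, 10, 15, 18, 17, 16]
j→6, i→7; i≥j, return j=6. data = [14, 8, 6, 5, 13, 10, 15, 18, 17, 16]

2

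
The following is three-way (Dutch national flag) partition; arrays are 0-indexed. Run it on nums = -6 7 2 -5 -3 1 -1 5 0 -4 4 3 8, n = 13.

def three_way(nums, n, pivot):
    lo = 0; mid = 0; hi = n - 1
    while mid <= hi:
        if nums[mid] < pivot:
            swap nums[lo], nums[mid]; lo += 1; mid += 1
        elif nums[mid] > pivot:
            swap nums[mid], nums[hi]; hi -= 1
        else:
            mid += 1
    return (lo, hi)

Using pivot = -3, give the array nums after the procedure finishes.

lo=0 mid=0 hi=12
-6<-3: swap(0,0), lo=1 mid=1 ⇒ -6 7 2 -5 -3 1 -1 5 0 -4 4 3 8
7>-3: swap(1,12), hi=11 ⇒ -6 8 2 -5 -3 1 -1 5 0 -4 4 3 7
8>-3: swap(1,11), hi=10 ⇒ -6 3 2 -5 -3 1 -1 5 0 -4 4 8 7
3>-3: swap(1,10), hi=9 ⇒ -6 4 2 -5 -3 1 -1 5 0 -4 3 8 7
4>-3: swap(1,9), hi=8 ⇒ -6 -4 2 -5 -3 1 -1 5 0 4 3 8 7
-4<-3: swap(1,1), lo=2 mid=2 ⇒ -6 -4 2 -5 -3 1 -1 5 0 4 3 8 7
2>-3: swap(2,8), hi=7 ⇒ -6 -4 0 -5 -3 1 -1 5 2 4 3 8 7
0>-3: swap(2,7), hi=6 ⇒ -6 -4 5 -5 -3 1 -1 0 2 4 3 8 7
5>-3: swap(2,6), hi=5 ⇒ -6 -4 -1 -5 -3 1 5 0 2 4 3 8 7
-1>-3: swap(2,5), hi=4 ⇒ -6 -4 1 -5 -3 -1 5 0 2 4 3 8 7
1>-3: swap(2,4), hi=3 ⇒ -6 -4 -3 -5 1 -1 5 0 2 4 3 8 7
-3=-3: mid=3
-5<-3: swap(2,3), lo=3 mid=4 ⇒ -6 -4 -5 -3 1 -1 5 0 2 4 3 8 7
done. lo=3 hi=3; nums=-6 -4 -5 -3 1 -1 5 0 2 4 3 8 7

-6 -4 -5 -3 1 -1 5 0 2 4 3 8 7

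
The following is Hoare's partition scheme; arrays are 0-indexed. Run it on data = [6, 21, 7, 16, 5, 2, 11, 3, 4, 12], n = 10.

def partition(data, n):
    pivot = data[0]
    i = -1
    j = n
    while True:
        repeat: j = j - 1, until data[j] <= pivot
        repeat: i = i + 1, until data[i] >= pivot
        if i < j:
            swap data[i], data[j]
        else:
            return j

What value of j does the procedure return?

3

pivot=6
j stops at 8 (4), i stops at 0 (6); swap ⇒ [4, 21, 7, 16, 5, 2, 11, 3, 6, 12]
j stops at 7 (3), i stops at 1 (21); swap ⇒ [4, 3, 7, 16, 5, 2, 11, 21, 6, 12]
j stops at 5 (2), i stops at 2 (7); swap ⇒ [4, 3, 2, 16, 5, 7, 11, 21, 6, 12]
j stops at 4 (5), i stops at 3 (16); swap ⇒ [4, 3, 2, 5, 16, 7, 11, 21, 6, 12]
j stops at 3, i stops at 4; i≥j ⇒ return 3. data=[4, 3, 2, 5, 16, 7, 11, 21, 6, 12]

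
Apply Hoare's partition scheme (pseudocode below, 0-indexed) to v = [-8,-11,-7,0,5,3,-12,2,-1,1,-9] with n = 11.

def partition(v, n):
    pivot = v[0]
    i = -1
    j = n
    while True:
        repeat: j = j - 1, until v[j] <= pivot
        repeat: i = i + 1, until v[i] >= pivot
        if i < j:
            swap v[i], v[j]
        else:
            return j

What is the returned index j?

2

pivot = v[0] = -8; i = -1, j = 11
j→10 (v[10]=-9≤-8), i→0 (v[0]=-8≥-8); i<j, swap → [-9,-11,-7,0,5,3,-12,2,-1,1,-8]
j→6 (v[6]=-12≤-8), i→2 (v[2]=-7≥-8); i<j, swap → [-9,-11,-12,0,5,3,-7,2,-1,1,-8]
j→2, i→3; i≥j, return j=2. v = [-9,-11,-12,0,5,3,-7,2,-1,1,-8]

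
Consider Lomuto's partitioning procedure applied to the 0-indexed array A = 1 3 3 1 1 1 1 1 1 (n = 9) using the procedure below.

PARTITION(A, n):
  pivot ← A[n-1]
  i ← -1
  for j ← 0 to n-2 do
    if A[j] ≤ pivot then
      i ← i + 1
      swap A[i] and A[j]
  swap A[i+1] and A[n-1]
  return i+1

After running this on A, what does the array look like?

1 1 1 1 1 1 1 3 3

pivot = A[8] = 1; i = -1
j=0: A[0]=1 ≤ 1 → i=0, swap A[0],A[0] (no change) → 1 3 3 1 1 1 1 1 1
j=1: A[1]=3 > 1 → no swap
j=2: A[2]=3 > 1 → no swap
j=3: A[3]=1 ≤ 1 → i=1, swap A[1],A[3] → 1 1 3 3 1 1 1 1 1
j=4: A[4]=1 ≤ 1 → i=2, swap A[2],A[4] → 1 1 1 3 3 1 1 1 1
j=5: A[5]=1 ≤ 1 → i=3, swap A[3],A[5] → 1 1 1 1 3 3 1 1 1
j=6: A[6]=1 ≤ 1 → i=4, swap A[4],A[6] → 1 1 1 1 1 3 3 1 1
j=7: A[7]=1 ≤ 1 → i=5, swap A[5],A[7] → 1 1 1 1 1 1 3 3 1
final swap A[6],A[8] → 1 1 1 1 1 1 1 3 3; return 6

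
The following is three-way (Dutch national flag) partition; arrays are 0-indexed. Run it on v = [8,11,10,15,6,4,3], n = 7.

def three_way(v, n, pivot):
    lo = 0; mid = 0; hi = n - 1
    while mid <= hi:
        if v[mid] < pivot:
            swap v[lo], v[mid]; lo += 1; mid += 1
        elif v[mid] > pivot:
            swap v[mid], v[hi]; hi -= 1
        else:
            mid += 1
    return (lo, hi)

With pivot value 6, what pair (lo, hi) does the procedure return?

lo=0 mid=0 hi=6
8>6: swap(0,6), hi=5 ⇒ [3,11,10,15,6,4,8]
3<6: swap(0,0), lo=1 mid=1 ⇒ [3,11,10,15,6,4,8]
11>6: swap(1,5), hi=4 ⇒ [3,4,10,15,6,11,8]
4<6: swap(1,1), lo=2 mid=2 ⇒ [3,4,10,15,6,11,8]
10>6: swap(2,4), hi=3 ⇒ [3,4,6,15,10,11,8]
6=6: mid=3
15>6: swap(3,3), hi=2 ⇒ [3,4,6,15,10,11,8]
done. lo=2 hi=2; v=[3,4,6,15,10,11,8]

(2, 2)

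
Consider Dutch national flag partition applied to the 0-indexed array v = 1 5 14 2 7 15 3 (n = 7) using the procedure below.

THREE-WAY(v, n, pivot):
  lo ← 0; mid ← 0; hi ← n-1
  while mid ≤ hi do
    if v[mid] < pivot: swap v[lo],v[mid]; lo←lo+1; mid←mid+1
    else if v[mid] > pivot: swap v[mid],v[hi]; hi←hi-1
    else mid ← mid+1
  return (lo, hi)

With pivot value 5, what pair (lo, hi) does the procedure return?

pivot = 5; lo=0, mid=0, hi=6
v[mid]=1<5: swap v[0],v[0]; lo=1,mid=1 → 1 5 14 2 7 15 3
v[mid]=5=5: mid=2
v[mid]=14>5: swap v[2],v[6]; hi=5 → 1 5 3 2 7 15 14
v[mid]=3<5: swap v[1],v[2]; lo=2,mid=3 → 1 3 5 2 7 15 14
v[mid]=2<5: swap v[2],v[3]; lo=3,mid=4 → 1 3 2 5 7 15 14
v[mid]=7>5: swap v[4],v[5]; hi=4 → 1 3 2 5 15 7 14
v[mid]=15>5: swap v[4],v[4]; hi=3 → 1 3 2 5 15 7 14
end: lo=3, hi=3; v = 1 3 2 5 15 7 14

(3, 3)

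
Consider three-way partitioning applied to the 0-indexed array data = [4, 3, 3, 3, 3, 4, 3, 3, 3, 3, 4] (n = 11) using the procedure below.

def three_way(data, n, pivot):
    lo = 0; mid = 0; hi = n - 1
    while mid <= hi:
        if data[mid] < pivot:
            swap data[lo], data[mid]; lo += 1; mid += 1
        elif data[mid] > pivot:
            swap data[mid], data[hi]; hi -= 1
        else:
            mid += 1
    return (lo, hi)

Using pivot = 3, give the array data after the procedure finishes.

pivot = 3; lo=0, mid=0, hi=10
data[mid]=4>3: swap data[0],data[10]; hi=9 → [4, 3, 3, 3, 3, 4, 3, 3, 3, 3, 4]
data[mid]=4>3: swap data[0],data[9]; hi=8 → [3, 3, 3, 3, 3, 4, 3, 3, 3, 4, 4]
data[mid]=3=3: mid=1
data[mid]=3=3: mid=2
data[mid]=3=3: mid=3
data[mid]=3=3: mid=4
data[mid]=3=3: mid=5
data[mid]=4>3: swap data[5],data[8]; hi=7 → [3, 3, 3, 3, 3, 3, 3, 3, 4, 4, 4]
data[mid]=3=3: mid=6
data[mid]=3=3: mid=7
data[mid]=3=3: mid=8
end: lo=0, hi=7; data = [3, 3, 3, 3, 3, 3, 3, 3, 4, 4, 4]

[3, 3, 3, 3, 3, 3, 3, 3, 4, 4, 4]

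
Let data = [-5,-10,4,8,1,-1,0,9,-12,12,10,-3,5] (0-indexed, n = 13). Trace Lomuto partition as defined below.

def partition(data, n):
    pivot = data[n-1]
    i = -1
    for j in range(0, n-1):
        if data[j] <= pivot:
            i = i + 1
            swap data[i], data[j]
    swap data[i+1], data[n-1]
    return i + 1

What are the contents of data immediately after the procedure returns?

pivot = data[12] = 5; i = -1
j=0: data[0]=-5 ≤ 5 → i=0, swap data[0],data[0] (no change) → [-5,-10,4,8,1,-1,0,9,-12,12,10,-3,5]
j=1: data[1]=-10 ≤ 5 → i=1, swap data[1],data[1] (no change) → [-5,-10,4,8,1,-1,0,9,-12,12,10,-3,5]
j=2: data[2]=4 ≤ 5 → i=2, swap data[2],data[2] (no change) → [-5,-10,4,8,1,-1,0,9,-12,12,10,-3,5]
j=3: data[3]=8 > 5 → no swap
j=4: data[4]=1 ≤ 5 → i=3, swap data[3],data[4] → [-5,-10,4,1,8,-1,0,9,-12,12,10,-3,5]
j=5: data[5]=-1 ≤ 5 → i=4, swap data[4],data[5] → [-5,-10,4,1,-1,8,0,9,-12,12,10,-3,5]
j=6: data[6]=0 ≤ 5 → i=5, swap data[5],data[6] → [-5,-10,4,1,-1,0,8,9,-12,12,10,-3,5]
j=7: data[7]=9 > 5 → no swap
j=8: data[8]=-12 ≤ 5 → i=6, swap data[6],data[8] → [-5,-10,4,1,-1,0,-12,9,8,12,10,-3,5]
j=9: data[9]=12 > 5 → no swap
j=10: data[10]=10 > 5 → no swap
j=11: data[11]=-3 ≤ 5 → i=7, swap data[7],data[11] → [-5,-10,4,1,-1,0,-12,-3,8,12,10,9,5]
final swap data[8],data[12] → [-5,-10,4,1,-1,0,-12,-3,5,12,10,9,8]; return 8

[-5,-10,4,1,-1,0,-12,-3,5,12,10,9,8]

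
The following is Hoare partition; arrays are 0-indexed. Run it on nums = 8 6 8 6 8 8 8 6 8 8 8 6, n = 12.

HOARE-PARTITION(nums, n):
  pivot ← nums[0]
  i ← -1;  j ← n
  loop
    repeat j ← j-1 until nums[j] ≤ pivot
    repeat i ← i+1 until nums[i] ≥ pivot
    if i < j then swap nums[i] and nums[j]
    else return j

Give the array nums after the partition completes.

6 6 8 6 8 8 6 8 8 8 8 8

pivot = nums[0] = 8; i = -1, j = 12
j→11 (nums[11]=6≤8), i→0 (nums[0]=8≥8); i<j, swap → 6 6 8 6 8 8 8 6 8 8 8 8
j→10 (nums[10]=8≤8), i→2 (nums[2]=8≥8); i<j, swap → 6 6 8 6 8 8 8 6 8 8 8 8
j→9 (nums[9]=8≤8), i→4 (nums[4]=8≥8); i<j, swap → 6 6 8 6 8 8 8 6 8 8 8 8
j→8 (nums[8]=8≤8), i→5 (nums[5]=8≥8); i<j, swap → 6 6 8 6 8 8 8 6 8 8 8 8
j→7 (nums[7]=6≤8), i→6 (nums[6]=8≥8); i<j, swap → 6 6 8 6 8 8 6 8 8 8 8 8
j→6, i→7; i≥j, return j=6. nums = 6 6 8 6 8 8 6 8 8 8 8 8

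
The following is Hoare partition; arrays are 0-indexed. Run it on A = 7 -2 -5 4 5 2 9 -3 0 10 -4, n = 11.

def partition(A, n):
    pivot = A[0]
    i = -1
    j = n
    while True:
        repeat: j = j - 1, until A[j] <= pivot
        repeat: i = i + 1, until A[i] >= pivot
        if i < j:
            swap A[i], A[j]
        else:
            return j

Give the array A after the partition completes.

pivot = A[0] = 7; i = -1, j = 11
j→10 (A[10]=-4≤7), i→0 (A[0]=7≥7); i<j, swap → -4 -2 -5 4 5 2 9 -3 0 10 7
j→8 (A[8]=0≤7), i→6 (A[6]=9≥7); i<j, swap → -4 -2 -5 4 5 2 0 -3 9 10 7
j→7, i→8; i≥j, return j=7. A = -4 -2 -5 4 5 2 0 -3 9 10 7

-4 -2 -5 4 5 2 0 -3 9 10 7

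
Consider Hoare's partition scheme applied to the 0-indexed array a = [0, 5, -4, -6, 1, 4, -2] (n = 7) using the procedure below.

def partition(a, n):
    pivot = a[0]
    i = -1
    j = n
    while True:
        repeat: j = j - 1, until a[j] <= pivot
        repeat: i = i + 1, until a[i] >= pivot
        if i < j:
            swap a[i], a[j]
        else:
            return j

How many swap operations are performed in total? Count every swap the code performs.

pivot = a[0] = 0; i = -1, j = 7
j→6 (a[6]=-2≤0), i→0 (a[0]=0≥0); i<j, swap → [-2, 5, -4, -6, 1, 4, 0]
j→3 (a[3]=-6≤0), i→1 (a[1]=5≥0); i<j, swap → [-2, -6, -4, 5, 1, 4, 0]
j→2, i→3; i≥j, return j=2. a = [-2, -6, -4, 5, 1, 4, 0]

2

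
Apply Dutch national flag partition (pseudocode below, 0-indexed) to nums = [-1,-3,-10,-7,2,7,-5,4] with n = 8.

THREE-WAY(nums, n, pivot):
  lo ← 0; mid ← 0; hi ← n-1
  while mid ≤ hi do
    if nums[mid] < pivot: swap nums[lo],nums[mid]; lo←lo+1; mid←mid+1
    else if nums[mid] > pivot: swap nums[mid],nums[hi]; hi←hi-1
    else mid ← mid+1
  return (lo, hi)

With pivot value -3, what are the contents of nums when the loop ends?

pivot = -3; lo=0, mid=0, hi=7
nums[mid]=-1>-3: swap nums[0],nums[7]; hi=6 → [4,-3,-10,-7,2,7,-5,-1]
nums[mid]=4>-3: swap nums[0],nums[6]; hi=5 → [-5,-3,-10,-7,2,7,4,-1]
nums[mid]=-5<-3: swap nums[0],nums[0]; lo=1,mid=1 → [-5,-3,-10,-7,2,7,4,-1]
nums[mid]=-3=-3: mid=2
nums[mid]=-10<-3: swap nums[1],nums[2]; lo=2,mid=3 → [-5,-10,-3,-7,2,7,4,-1]
nums[mid]=-7<-3: swap nums[2],nums[3]; lo=3,mid=4 → [-5,-10,-7,-3,2,7,4,-1]
nums[mid]=2>-3: swap nums[4],nums[5]; hi=4 → [-5,-10,-7,-3,7,2,4,-1]
nums[mid]=7>-3: swap nums[4],nums[4]; hi=3 → [-5,-10,-7,-3,7,2,4,-1]
end: lo=3, hi=3; nums = [-5,-10,-7,-3,7,2,4,-1]

[-5,-10,-7,-3,7,2,4,-1]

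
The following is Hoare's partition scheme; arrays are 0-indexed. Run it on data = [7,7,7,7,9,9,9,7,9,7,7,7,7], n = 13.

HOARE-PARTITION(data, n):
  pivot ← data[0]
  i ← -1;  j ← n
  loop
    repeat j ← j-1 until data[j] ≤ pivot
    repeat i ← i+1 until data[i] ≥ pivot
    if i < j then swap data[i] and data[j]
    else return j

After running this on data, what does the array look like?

[7,7,7,7,7,9,9,9,9,7,7,7,7]

pivot=7
j stops at 12 (7), i stops at 0 (7); swap ⇒ [7,7,7,7,9,9,9,7,9,7,7,7,7]
j stops at 11 (7), i stops at 1 (7); swap ⇒ [7,7,7,7,9,9,9,7,9,7,7,7,7]
j stops at 10 (7), i stops at 2 (7); swap ⇒ [7,7,7,7,9,9,9,7,9,7,7,7,7]
j stops at 9 (7), i stops at 3 (7); swap ⇒ [7,7,7,7,9,9,9,7,9,7,7,7,7]
j stops at 7 (7), i stops at 4 (9); swap ⇒ [7,7,7,7,7,9,9,9,9,7,7,7,7]
j stops at 4, i stops at 5; i≥j ⇒ return 4. data=[7,7,7,7,7,9,9,9,9,7,7,7,7]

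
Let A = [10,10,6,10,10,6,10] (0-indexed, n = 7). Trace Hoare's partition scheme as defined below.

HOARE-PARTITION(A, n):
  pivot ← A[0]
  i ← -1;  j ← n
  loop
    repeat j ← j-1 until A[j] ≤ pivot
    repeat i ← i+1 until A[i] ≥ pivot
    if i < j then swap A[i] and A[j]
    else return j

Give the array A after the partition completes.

pivot=10
j stops at 6 (10), i stops at 0 (10); swap ⇒ [10,10,6,10,10,6,10]
j stops at 5 (6), i stops at 1 (10); swap ⇒ [10,6,6,10,10,10,10]
j stops at 4 (10), i stops at 3 (10); swap ⇒ [10,6,6,10,10,10,10]
j stops at 3, i stops at 4; i≥j ⇒ return 3. A=[10,6,6,10,10,10,10]

[10,6,6,10,10,10,10]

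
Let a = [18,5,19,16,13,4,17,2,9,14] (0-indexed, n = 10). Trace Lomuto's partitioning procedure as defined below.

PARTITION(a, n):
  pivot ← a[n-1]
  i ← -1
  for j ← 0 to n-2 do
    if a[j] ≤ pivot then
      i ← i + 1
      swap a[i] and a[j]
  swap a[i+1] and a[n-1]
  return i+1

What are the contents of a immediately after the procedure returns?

pivot = a[9] = 14; i = -1
j=0: a[0]=18 > 14 → no swap
j=1: a[1]=5 ≤ 14 → i=0, swap a[0],a[1] → [5,18,19,16,13,4,17,2,9,14]
j=2: a[2]=19 > 14 → no swap
j=3: a[3]=16 > 14 → no swap
j=4: a[4]=13 ≤ 14 → i=1, swap a[1],a[4] → [5,13,19,16,18,4,17,2,9,14]
j=5: a[5]=4 ≤ 14 → i=2, swap a[2],a[5] → [5,13,4,16,18,19,17,2,9,14]
j=6: a[6]=17 > 14 → no swap
j=7: a[7]=2 ≤ 14 → i=3, swap a[3],a[7] → [5,13,4,2,18,19,17,16,9,14]
j=8: a[8]=9 ≤ 14 → i=4, swap a[4],a[8] → [5,13,4,2,9,19,17,16,18,14]
final swap a[5],a[9] → [5,13,4,2,9,14,17,16,18,19]; return 5

[5,13,4,2,9,14,17,16,18,19]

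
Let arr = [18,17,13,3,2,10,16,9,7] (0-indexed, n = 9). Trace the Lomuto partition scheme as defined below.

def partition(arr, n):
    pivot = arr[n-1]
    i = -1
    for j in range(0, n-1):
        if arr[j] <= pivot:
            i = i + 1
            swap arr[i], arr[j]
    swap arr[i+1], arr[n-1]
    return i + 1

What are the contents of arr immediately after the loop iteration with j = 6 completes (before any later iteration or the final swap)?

pivot = arr[8] = 7; i = -1
j=0: arr[0]=18 > 7 → no swap
j=1: arr[1]=17 > 7 → no swap
j=2: arr[2]=13 > 7 → no swap
j=3: arr[3]=3 ≤ 7 → i=0, swap arr[0],arr[3] → [3,17,13,18,2,10,16,9,7]
j=4: arr[4]=2 ≤ 7 → i=1, swap arr[1],arr[4] → [3,2,13,18,17,10,16,9,7]
j=5: arr[5]=10 > 7 → no swap
j=6: arr[6]=16 > 7 → no swap
(after j=6) arr = [3,2,13,18,17,10,16,9,7]

[3,2,13,18,17,10,16,9,7]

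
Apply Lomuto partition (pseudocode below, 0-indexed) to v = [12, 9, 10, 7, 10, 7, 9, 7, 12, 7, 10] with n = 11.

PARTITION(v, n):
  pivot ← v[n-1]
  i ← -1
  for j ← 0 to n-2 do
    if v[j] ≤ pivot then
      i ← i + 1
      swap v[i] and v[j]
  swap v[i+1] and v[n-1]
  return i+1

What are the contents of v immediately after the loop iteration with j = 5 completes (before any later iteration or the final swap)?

pivot=10, i=-1
j=0: 12>10, skip
j=1: 9≤10, i=0, swap(0,1) ⇒ [9, 12, 10, 7, 10, 7, 9, 7, 12, 7, 10]
j=2: 10≤10, i=1, swap(1,2) ⇒ [9, 10, 12, 7, 10, 7, 9, 7, 12, 7, 10]
j=3: 7≤10, i=2, swap(2,3) ⇒ [9, 10, 7, 12, 10, 7, 9, 7, 12, 7, 10]
j=4: 10≤10, i=3, swap(3,4) ⇒ [9, 10, 7, 10, 12, 7, 9, 7, 12, 7, 10]
j=5: 7≤10, i=4, swap(4,5) ⇒ [9, 10, 7, 10, 7, 12, 9, 7, 12, 7, 10]
(after j=5) v = [9, 10, 7, 10, 7, 12, 9, 7, 12, 7, 10]

[9, 10, 7, 10, 7, 12, 9, 7, 12, 7, 10]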